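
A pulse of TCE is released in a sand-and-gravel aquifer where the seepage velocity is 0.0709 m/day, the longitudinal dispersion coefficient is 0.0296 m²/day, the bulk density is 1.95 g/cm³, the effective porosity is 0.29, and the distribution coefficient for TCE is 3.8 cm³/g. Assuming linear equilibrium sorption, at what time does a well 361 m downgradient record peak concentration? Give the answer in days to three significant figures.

135000 days

Retardation factor R = 1 + ρ_b·K_d/n = 1 + 1.95 × 3.8/0.29 = 26.55.
Sorption retards both mechanisms: v_R = v/R = 0.002670 m/day, D_R = D/R = 0.001115 m²/day.
Peak time from v_R²t² + 2D_R t − x² = 0: t = (√(D_R² + v_R²x²) − D_R)/v_R².
√(D_R² + v_R²x²) = √(0.001115² + 0.002670² × 361²) = 0.9639; v_R² = 7.129e-06.
t = (0.9639 − 0.001115)/7.129e-06 = 135000 days.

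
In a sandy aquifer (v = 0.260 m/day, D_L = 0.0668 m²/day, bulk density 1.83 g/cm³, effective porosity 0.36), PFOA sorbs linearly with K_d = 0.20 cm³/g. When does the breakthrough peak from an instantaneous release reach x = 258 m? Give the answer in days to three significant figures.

Retardation factor R = 1 + ρ_b·K_d/n = 1 + 1.83 × 0.20/0.36 = 2.017.
Sorption retards both mechanisms: v_R = v/R = 0.1289 m/day, D_R = D/R = 0.03312 m²/day.
Peak time from v_R²t² + 2D_R t − x² = 0: t = (√(D_R² + v_R²x²) − D_R)/v_R².
√(D_R² + v_R²x²) = √(0.03312² + 0.1289² × 258²) = 33.26; v_R² = 0.01662.
t = (33.26 − 0.03312)/0.01662 = 2000 days.

2000 days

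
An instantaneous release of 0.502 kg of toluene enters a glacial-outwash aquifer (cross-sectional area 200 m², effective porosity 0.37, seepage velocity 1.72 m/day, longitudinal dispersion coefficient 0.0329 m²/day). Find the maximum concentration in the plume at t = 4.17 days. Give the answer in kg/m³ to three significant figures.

0.00517 kg/m³

The peak of an instantaneous 1D plume sits at x = vt; there the Gaussian factor is 1 and C_max = M/(n_e·A·√(4πDt)), where n_e·A is the pore area the mass is dissolved in.
√(4πDt) = √(4π × 0.0329 × 4.17) = 1.313 m, so C_max = 0.502/(0.37 × 200 × 1.313) = 0.00517 kg/m³.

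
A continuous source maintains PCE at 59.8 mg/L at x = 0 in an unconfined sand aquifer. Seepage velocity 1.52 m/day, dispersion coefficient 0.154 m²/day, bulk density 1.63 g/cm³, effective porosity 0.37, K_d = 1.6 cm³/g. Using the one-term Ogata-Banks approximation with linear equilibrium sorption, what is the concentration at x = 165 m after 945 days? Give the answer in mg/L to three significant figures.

59.0 mg/L

Retardation factor R = 1 + ρ_b·K_d/n = 1 + 1.63 × 1.6/0.37 = 8.049.
Sorption retards both mechanisms: v_R = v/R = 0.1888 m/day, D_R = D/R = 0.01913 m²/day.
v_R·t = 0.1888 × 945 = 178.416 m; 2√(D_R t) = 8.504 m; argument = (165 − 178.416)/8.504 = -1.578.
C = C₀ × ½·erfc(-1.578) = 59.8 × 0.9872 = 59.0 mg/L.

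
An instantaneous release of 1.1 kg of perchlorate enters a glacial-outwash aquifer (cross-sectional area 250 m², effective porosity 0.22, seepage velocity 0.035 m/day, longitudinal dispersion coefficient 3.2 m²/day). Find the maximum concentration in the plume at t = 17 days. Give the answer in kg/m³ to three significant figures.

The peak of an instantaneous 1D plume sits at x = vt; there the Gaussian factor is 1 and C_max = M/(n_e·A·√(4πDt)), where n_e·A is the pore area the mass is dissolved in.
√(4πDt) = √(4π × 3.2 × 17) = 26.15 m, so C_max = 1.1/(0.22 × 250 × 26.15) = 0.000765 kg/m³.

0.000765 kg/m³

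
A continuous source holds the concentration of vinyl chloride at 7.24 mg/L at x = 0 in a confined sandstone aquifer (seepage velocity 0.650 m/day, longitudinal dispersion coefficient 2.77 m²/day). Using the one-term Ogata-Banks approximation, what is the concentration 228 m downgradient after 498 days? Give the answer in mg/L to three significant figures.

For a continuous step input, C/C₀ ≈ ½·erfc((x−vt)/(2√(Dt))).
vt = 0.650 × 498 = 323.7 m and 2√(Dt) = 2√(2.77 × 498) = 74.28 m.
Argument (x−vt)/(2√(Dt)) = (228 − 323.7)/74.28 = -1.288; ½·erfc(-1.288) = 0.9657.
C = 7.24 × 0.9657 = 6.99 mg/L.

6.99 mg/L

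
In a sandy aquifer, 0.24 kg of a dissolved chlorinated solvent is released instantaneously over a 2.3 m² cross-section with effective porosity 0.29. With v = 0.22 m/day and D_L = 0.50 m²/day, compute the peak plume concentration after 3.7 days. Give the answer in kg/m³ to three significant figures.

The peak of an instantaneous 1D plume sits at x = vt; there the Gaussian factor is 1 and C_max = M/(n_e·A·√(4πDt)), where n_e·A is the pore area the mass is dissolved in.
√(4πDt) = √(4π × 0.50 × 3.7) = 4.822 m, so C_max = 0.24/(0.29 × 2.3 × 4.822) = 0.0746 kg/m³.

0.0746 kg/m³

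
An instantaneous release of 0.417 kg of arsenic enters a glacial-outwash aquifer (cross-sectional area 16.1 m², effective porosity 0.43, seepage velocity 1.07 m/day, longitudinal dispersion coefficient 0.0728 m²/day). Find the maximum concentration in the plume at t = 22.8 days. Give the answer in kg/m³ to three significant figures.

0.0132 kg/m³

The peak of an instantaneous 1D plume sits at x = vt; there the Gaussian factor is 1 and C_max = M/(n_e·A·√(4πDt)), where n_e·A is the pore area the mass is dissolved in.
√(4πDt) = √(4π × 0.0728 × 22.8) = 4.567 m, so C_max = 0.417/(0.43 × 16.1 × 4.567) = 0.0132 kg/m³.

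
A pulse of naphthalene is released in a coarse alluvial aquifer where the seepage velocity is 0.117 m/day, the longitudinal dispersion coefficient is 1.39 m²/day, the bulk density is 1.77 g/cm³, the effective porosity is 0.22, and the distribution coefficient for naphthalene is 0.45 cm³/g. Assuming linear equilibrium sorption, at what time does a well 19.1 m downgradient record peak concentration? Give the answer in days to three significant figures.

419 days

Retardation factor R = 1 + ρ_b·K_d/n = 1 + 1.77 × 0.45/0.22 = 4.620.
Sorption retards both mechanisms: v_R = v/R = 0.02532 m/day, D_R = D/R = 0.3009 m²/day.
Peak time from v_R²t² + 2D_R t − x² = 0: t = (√(D_R² + v_R²x²) − D_R)/v_R².
√(D_R² + v_R²x²) = √(0.3009² + 0.02532² × 19.1²) = 0.5696; v_R² = 0.0006411.
t = (0.5696 − 0.3009)/0.0006411 = 419 days.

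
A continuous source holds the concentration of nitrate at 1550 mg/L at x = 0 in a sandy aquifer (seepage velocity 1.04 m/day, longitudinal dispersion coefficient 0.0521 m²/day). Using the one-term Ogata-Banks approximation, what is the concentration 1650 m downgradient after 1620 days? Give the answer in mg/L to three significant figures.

1540 mg/L

For a continuous step input, C/C₀ ≈ ½·erfc((x−vt)/(2√(Dt))).
vt = 1.04 × 1620 = 1684.8 m and 2√(Dt) = 2√(0.0521 × 1620) = 18.37 m.
Argument (x−vt)/(2√(Dt)) = (1650 − 1684.8)/18.37 = -1.894; ½·erfc(-1.894) = 0.9963.
C = 1550 × 0.9963 = 1540 mg/L.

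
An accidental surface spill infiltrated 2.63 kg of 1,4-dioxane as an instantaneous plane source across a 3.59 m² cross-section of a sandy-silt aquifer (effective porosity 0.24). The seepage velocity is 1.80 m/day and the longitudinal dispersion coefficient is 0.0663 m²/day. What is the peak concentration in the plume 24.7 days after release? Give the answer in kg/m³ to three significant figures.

The peak of an instantaneous 1D plume sits at x = vt; there the Gaussian factor is 1 and C_max = M/(n_e·A·√(4πDt)), where n_e·A is the pore area the mass is dissolved in.
√(4πDt) = √(4π × 0.0663 × 24.7) = 4.536 m, so C_max = 2.63/(0.24 × 3.59 × 4.536) = 0.673 kg/m³.

0.673 kg/m³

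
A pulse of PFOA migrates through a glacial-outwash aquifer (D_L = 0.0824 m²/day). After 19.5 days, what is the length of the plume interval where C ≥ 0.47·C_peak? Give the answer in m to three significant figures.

4.41 m

The plume is Gaussian with σ = √(2Dt) = √(2 × 0.0824 × 19.5) = 1.793 m.
C/C_peak = exp(−Δx²/(2σ²)) = 0.47 ⇒ Δx = σ·√(−2 ln 0.47) = 1.793 × 1.229 = 2.204 m.
Width = 2Δx = 4.41 m.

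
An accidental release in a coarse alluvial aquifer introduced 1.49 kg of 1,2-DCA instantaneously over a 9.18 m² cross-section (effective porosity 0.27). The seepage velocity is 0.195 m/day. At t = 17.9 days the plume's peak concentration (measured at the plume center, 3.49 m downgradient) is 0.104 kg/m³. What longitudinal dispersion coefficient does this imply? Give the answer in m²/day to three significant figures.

0.149 m²/day

At the plume center C_max = M/(n_e·A·√(4πDt)), so D = M²/(4πt·(n_e·A·C_max)²).
n_e·A·C_max = 0.27 × 9.18 × 0.104 = 0.2578 kg/m.
D = 1.49²/(4π × 17.9 × 0.2578²) = 0.149 m²/day.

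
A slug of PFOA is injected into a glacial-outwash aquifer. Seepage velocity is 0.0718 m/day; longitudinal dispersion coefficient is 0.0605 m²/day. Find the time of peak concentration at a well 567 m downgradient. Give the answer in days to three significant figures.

7890 days

For the 1D instantaneous-source solution, setting ∂C/∂t = 0 at fixed x gives v²t² + 2Dt − x² = 0, so t = (√(D² + v²x²) − D)/v².
√(D² + v²x²) = √(0.0605² + 0.0718² × 567²) = 40.71; v² = 0.00515524.
t = (40.71 − 0.0605)/0.00515524 = 7890 days (vs. the pure-advection estimate x/v = 7900 d).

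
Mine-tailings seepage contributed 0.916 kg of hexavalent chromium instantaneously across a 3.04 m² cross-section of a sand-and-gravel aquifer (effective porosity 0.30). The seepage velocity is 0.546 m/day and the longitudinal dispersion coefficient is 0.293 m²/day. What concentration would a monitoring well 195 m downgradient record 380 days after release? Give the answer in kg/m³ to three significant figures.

For an instantaneous plane source, C(x,t) = M/(n_e·A·√(4πDt)) · exp(−(x−vt)²/(4Dt)), with n_e·A the pore (flow) area.
Plume center vt = 0.546 × 380 = 207.48 m, so the well at 195 m is 12.48 m upgradient of the peak.
√(4πDt) = 37.41 m, giving peak height M/(n_e·A·√(4πDt)) = 0.916/(0.30 × 3.04 × 37.41) = 0.02685 kg/m³.
(x−vt)²/(4Dt) = (-12.48)²/(4 × 0.293 × 380) = 0.3497; exp(−0.3497) = 0.7049.
C = 0.02685 × 0.7049 = 0.0189 kg/m³.

0.0189 kg/m³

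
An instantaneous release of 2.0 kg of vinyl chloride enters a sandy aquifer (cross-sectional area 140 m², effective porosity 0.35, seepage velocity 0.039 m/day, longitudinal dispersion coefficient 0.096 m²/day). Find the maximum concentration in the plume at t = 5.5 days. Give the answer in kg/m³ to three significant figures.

0.0158 kg/m³

The peak of an instantaneous 1D plume sits at x = vt; there the Gaussian factor is 1 and C_max = M/(n_e·A·√(4πDt)), where n_e·A is the pore area the mass is dissolved in.
√(4πDt) = √(4π × 0.096 × 5.5) = 2.576 m, so C_max = 2.0/(0.35 × 140 × 2.576) = 0.0158 kg/m³.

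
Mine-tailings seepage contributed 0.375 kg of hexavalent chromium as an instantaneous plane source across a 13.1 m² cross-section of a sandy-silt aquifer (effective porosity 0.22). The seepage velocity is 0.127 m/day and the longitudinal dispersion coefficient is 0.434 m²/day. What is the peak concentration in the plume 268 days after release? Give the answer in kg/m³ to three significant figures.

0.00340 kg/m³

The peak of an instantaneous 1D plume sits at x = vt; there the Gaussian factor is 1 and C_max = M/(n_e·A·√(4πDt)), where n_e·A is the pore area the mass is dissolved in.
√(4πDt) = √(4π × 0.434 × 268) = 38.23 m, so C_max = 0.375/(0.22 × 13.1 × 38.23) = 0.00340 kg/m³.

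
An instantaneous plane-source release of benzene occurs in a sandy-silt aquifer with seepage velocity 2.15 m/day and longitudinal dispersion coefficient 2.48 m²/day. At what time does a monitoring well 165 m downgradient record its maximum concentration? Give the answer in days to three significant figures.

For the 1D instantaneous-source solution, setting ∂C/∂t = 0 at fixed x gives v²t² + 2Dt − x² = 0, so t = (√(D² + v²x²) − D)/v².
√(D² + v²x²) = √(2.48² + 2.15² × 165²) = 354.8; v² = 4.6225.
t = (354.8 − 2.48)/4.6225 = 76.2 days (vs. the pure-advection estimate x/v = 76.7 d).

76.2 days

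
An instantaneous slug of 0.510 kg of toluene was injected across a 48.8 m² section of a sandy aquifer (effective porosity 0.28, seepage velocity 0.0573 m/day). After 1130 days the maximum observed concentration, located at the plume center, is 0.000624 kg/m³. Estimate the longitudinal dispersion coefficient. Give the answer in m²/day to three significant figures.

0.252 m²/day

At the plume center C_max = M/(n_e·A·√(4πDt)), so D = M²/(4πt·(n_e·A·C_max)²).
n_e·A·C_max = 0.28 × 48.8 × 0.000624 = 0.008526 kg/m.
D = 0.510²/(4π × 1130 × 0.008526²) = 0.252 m²/day.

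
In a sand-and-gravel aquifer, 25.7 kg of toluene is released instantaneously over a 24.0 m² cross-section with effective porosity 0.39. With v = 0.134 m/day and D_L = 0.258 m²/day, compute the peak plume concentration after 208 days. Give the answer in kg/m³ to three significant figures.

The peak of an instantaneous 1D plume sits at x = vt; there the Gaussian factor is 1 and C_max = M/(n_e·A·√(4πDt)), where n_e·A is the pore area the mass is dissolved in.
√(4πDt) = √(4π × 0.258 × 208) = 25.97 m, so C_max = 25.7/(0.39 × 24.0 × 25.97) = 0.106 kg/m³.

0.106 kg/m³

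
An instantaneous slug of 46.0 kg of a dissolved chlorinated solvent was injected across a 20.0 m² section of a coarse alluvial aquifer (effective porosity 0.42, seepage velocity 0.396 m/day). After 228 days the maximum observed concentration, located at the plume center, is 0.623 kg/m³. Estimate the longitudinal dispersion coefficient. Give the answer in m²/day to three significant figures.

0.0270 m²/day

At the plume center C_max = M/(n_e·A·√(4πDt)), so D = M²/(4πt·(n_e·A·C_max)²).
n_e·A·C_max = 0.42 × 20.0 × 0.623 = 5.233 kg/m.
D = 46.0²/(4π × 228 × 5.233²) = 0.0270 m²/day.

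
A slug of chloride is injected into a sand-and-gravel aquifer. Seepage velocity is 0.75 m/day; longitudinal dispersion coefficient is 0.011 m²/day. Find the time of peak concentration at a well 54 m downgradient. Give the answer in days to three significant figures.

72.0 days

For the 1D instantaneous-source solution, setting ∂C/∂t = 0 at fixed x gives v²t² + 2Dt − x² = 0, so t = (√(D² + v²x²) − D)/v².
√(D² + v²x²) = √(0.011² + 0.75² × 54²) = 40.50; v² = 0.5625.
t = (40.50 − 0.011)/0.5625 = 72.0 days (vs. the pure-advection estimate x/v = 72.0 d).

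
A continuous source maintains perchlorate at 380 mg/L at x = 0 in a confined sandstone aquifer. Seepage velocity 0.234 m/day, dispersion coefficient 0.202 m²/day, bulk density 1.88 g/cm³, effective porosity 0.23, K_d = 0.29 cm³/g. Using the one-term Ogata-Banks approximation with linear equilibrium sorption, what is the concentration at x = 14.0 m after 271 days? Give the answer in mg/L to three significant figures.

Retardation factor R = 1 + ρ_b·K_d/n = 1 + 1.88 × 0.29/0.23 = 3.370.
Sorption retards both mechanisms: v_R = v/R = 0.06944 m/day, D_R = D/R = 0.05994 m²/day.
v_R·t = 0.06944 × 271 = 18.81824 m; 2√(D_R t) = 8.061 m; argument = (14.0 − 18.81824)/8.061 = -0.5977.
C = C₀ × ½·erfc(-0.5977) = 380 × 0.8010 = 304 mg/L.

304 mg/L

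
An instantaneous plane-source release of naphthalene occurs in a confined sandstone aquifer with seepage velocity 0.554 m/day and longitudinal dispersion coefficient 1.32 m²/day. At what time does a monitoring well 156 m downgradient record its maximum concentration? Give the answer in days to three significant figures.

For the 1D instantaneous-source solution, setting ∂C/∂t = 0 at fixed x gives v²t² + 2Dt − x² = 0, so t = (√(D² + v²x²) − D)/v².
√(D² + v²x²) = √(1.32² + 0.554² × 156²) = 86.43; v² = 0.306916.
t = (86.43 − 1.32)/0.306916 = 277 days (vs. the pure-advection estimate x/v = 282 d).

277 days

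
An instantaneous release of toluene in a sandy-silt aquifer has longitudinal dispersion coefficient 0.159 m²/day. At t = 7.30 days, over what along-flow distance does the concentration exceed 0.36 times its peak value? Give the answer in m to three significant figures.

4.36 m

The plume is Gaussian with σ = √(2Dt) = √(2 × 0.159 × 7.30) = 1.524 m.
C/C_peak = exp(−Δx²/(2σ²)) = 0.36 ⇒ Δx = σ·√(−2 ln 0.36) = 1.524 × 1.429 = 2.178 m.
Width = 2Δx = 4.36 m.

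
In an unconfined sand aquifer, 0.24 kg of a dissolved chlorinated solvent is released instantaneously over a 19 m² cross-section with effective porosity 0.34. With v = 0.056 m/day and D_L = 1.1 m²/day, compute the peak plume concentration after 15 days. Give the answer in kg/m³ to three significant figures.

0.00258 kg/m³

The peak of an instantaneous 1D plume sits at x = vt; there the Gaussian factor is 1 and C_max = M/(n_e·A·√(4πDt)), where n_e·A is the pore area the mass is dissolved in.
√(4πDt) = √(4π × 1.1 × 15) = 14.40 m, so C_max = 0.24/(0.34 × 19 × 14.40) = 0.00258 kg/m³.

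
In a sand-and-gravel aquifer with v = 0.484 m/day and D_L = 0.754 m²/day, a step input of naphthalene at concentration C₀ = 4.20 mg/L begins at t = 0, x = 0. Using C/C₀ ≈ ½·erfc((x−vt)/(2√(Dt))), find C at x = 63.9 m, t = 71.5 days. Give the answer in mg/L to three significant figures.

0.0100 mg/L

For a continuous step input, C/C₀ ≈ ½·erfc((x−vt)/(2√(Dt))).
vt = 0.484 × 71.5 = 34.606 m and 2√(Dt) = 2√(0.754 × 71.5) = 14.68 m.
Argument (x−vt)/(2√(Dt)) = (63.9 − 34.606)/14.68 = 1.996; ½·erfc(1.996) = 0.002381.
C = 4.20 × 0.002381 = 0.0100 mg/L.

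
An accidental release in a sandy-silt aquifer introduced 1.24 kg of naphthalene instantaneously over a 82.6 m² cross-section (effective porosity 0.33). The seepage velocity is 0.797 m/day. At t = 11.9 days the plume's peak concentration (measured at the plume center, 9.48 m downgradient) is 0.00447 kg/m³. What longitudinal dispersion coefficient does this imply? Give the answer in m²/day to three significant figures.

At the plume center C_max = M/(n_e·A·√(4πDt)), so D = M²/(4πt·(n_e·A·C_max)²).
n_e·A·C_max = 0.33 × 82.6 × 0.00447 = 0.1218 kg/m.
D = 1.24²/(4π × 11.9 × 0.1218²) = 0.693 m²/day.

0.693 m²/day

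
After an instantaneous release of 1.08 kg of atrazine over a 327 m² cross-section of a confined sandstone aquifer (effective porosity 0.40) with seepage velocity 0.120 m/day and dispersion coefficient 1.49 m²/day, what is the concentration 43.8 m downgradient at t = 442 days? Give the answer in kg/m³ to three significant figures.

For an instantaneous plane source, C(x,t) = M/(n_e·A·√(4πDt)) · exp(−(x−vt)²/(4Dt)), with n_e·A the pore (flow) area.
Plume center vt = 0.120 × 442 = 53.04 m, so the well at 43.8 m is 9.24 m upgradient of the peak.
√(4πDt) = 90.97 m, giving peak height M/(n_e·A·√(4πDt)) = 1.08/(0.40 × 327 × 90.97) = 9.076e-05 kg/m³.
(x−vt)²/(4Dt) = (-9.24)²/(4 × 1.49 × 442) = 0.03241; exp(−0.03241) = 0.9681.
C = 9.076e-05 × 0.9681 = 8.79e-05 kg/m³.

8.79e-05 kg/m³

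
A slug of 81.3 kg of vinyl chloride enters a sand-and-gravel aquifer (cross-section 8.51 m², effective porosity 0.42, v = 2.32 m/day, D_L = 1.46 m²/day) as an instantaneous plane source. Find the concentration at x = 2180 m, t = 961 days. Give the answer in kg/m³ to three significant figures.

For an instantaneous plane source, C(x,t) = M/(n_e·A·√(4πDt)) · exp(−(x−vt)²/(4Dt)), with n_e·A the pore (flow) area.
Plume center vt = 2.32 × 961 = 2229.52 m, so the well at 2180 m is 49.52 m upgradient of the peak.
√(4πDt) = 132.8 m, giving peak height M/(n_e·A·√(4πDt)) = 81.3/(0.42 × 8.51 × 132.8) = 0.1713 kg/m³.
(x−vt)²/(4Dt) = (-49.52)²/(4 × 1.46 × 961) = 0.4369; exp(−0.4369) = 0.6460.
C = 0.1713 × 0.6460 = 0.111 kg/m³.

0.111 kg/m³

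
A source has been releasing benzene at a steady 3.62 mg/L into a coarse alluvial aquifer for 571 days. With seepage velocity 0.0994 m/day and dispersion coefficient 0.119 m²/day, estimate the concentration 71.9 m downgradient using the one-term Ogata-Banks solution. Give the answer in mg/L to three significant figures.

0.351 mg/L

For a continuous step input, C/C₀ ≈ ½·erfc((x−vt)/(2√(Dt))).
vt = 0.0994 × 571 = 56.7574 m and 2√(Dt) = 2√(0.119 × 571) = 16.49 m.
Argument (x−vt)/(2√(Dt)) = (71.9 − 56.7574)/16.49 = 0.9183; ½·erfc(0.9183) = 0.09703.
C = 3.62 × 0.09703 = 0.351 mg/L.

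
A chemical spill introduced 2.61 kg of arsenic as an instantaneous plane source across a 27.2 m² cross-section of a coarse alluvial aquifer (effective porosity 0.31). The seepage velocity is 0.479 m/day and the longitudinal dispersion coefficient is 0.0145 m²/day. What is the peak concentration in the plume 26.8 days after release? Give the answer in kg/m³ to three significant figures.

0.140 kg/m³

The peak of an instantaneous 1D plume sits at x = vt; there the Gaussian factor is 1 and C_max = M/(n_e·A·√(4πDt)), where n_e·A is the pore area the mass is dissolved in.
√(4πDt) = √(4π × 0.0145 × 26.8) = 2.210 m, so C_max = 2.61/(0.31 × 27.2 × 2.210) = 0.140 kg/m³.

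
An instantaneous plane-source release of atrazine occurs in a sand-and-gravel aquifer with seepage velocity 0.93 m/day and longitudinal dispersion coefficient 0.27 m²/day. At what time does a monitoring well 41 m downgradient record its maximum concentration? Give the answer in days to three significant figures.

For the 1D instantaneous-source solution, setting ∂C/∂t = 0 at fixed x gives v²t² + 2Dt − x² = 0, so t = (√(D² + v²x²) − D)/v².
√(D² + v²x²) = √(0.27² + 0.93² × 41²) = 38.13; v² = 0.8649.
t = (38.13 − 0.27)/0.8649 = 43.8 days (vs. the pure-advection estimate x/v = 44.1 d).

43.8 days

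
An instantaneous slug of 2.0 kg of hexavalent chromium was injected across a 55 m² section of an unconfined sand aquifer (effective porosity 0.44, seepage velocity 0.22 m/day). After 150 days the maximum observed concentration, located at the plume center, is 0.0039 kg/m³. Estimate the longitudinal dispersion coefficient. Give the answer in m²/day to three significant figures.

0.238 m²/day

At the plume center C_max = M/(n_e·A·√(4πDt)), so D = M²/(4πt·(n_e·A·C_max)²).
n_e·A·C_max = 0.44 × 55 × 0.0039 = 0.09438 kg/m.
D = 2.0²/(4π × 150 × 0.09438²) = 0.238 m²/day.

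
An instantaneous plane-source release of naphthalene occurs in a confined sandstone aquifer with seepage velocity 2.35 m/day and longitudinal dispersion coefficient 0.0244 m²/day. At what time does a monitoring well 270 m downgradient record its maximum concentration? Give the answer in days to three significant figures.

115 days

For the 1D instantaneous-source solution, setting ∂C/∂t = 0 at fixed x gives v²t² + 2Dt − x² = 0, so t = (√(D² + v²x²) − D)/v².
√(D² + v²x²) = √(0.0244² + 2.35² × 270²) = 634.5; v² = 5.5225.
t = (634.5 − 0.0244)/5.5225 = 115 days (vs. the pure-advection estimate x/v = 115 d).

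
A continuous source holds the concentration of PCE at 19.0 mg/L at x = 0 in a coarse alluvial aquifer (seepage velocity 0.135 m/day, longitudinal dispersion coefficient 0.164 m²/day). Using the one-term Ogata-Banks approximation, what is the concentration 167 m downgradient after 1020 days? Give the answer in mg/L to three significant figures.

1.04 mg/L

For a continuous step input, C/C₀ ≈ ½·erfc((x−vt)/(2√(Dt))).
vt = 0.135 × 1020 = 137.7 m and 2√(Dt) = 2√(0.164 × 1020) = 25.87 m.
Argument (x−vt)/(2√(Dt)) = (167 − 137.7)/25.87 = 1.133; ½·erfc(1.133) = 0.05454.
C = 19.0 × 0.05454 = 1.04 mg/L.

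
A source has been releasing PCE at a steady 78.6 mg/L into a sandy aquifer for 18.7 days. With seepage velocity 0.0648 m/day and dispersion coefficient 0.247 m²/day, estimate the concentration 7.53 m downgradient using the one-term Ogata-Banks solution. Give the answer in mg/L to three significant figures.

For a continuous step input, C/C₀ ≈ ½·erfc((x−vt)/(2√(Dt))).
vt = 0.0648 × 18.7 = 1.21176 m and 2√(Dt) = 2√(0.247 × 18.7) = 4.298 m.
Argument (x−vt)/(2√(Dt)) = (7.53 − 1.21176)/4.298 = 1.470; ½·erfc(1.470) = 0.01881.
C = 78.6 × 0.01881 = 1.48 mg/L.

1.48 mg/L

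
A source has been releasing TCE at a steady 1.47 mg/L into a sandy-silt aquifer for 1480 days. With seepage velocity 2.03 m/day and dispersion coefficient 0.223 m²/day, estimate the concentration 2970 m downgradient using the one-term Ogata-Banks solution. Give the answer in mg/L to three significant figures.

For a continuous step input, C/C₀ ≈ ½·erfc((x−vt)/(2√(Dt))).
vt = 2.03 × 1480 = 3004.4 m and 2√(Dt) = 2√(0.223 × 1480) = 36.33 m.
Argument (x−vt)/(2√(Dt)) = (2970 − 3004.4)/36.33 = -0.9469; ½·erfc(-0.9469) = 0.9097.
C = 1.47 × 0.9097 = 1.34 mg/L.

1.34 mg/L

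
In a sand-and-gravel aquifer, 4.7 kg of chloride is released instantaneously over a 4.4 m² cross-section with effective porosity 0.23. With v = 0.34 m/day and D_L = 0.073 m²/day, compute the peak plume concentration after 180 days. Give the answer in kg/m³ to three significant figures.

0.361 kg/m³

The peak of an instantaneous 1D plume sits at x = vt; there the Gaussian factor is 1 and C_max = M/(n_e·A·√(4πDt)), where n_e·A is the pore area the mass is dissolved in.
√(4πDt) = √(4π × 0.073 × 180) = 12.85 m, so C_max = 4.7/(0.23 × 4.4 × 12.85) = 0.361 kg/m³.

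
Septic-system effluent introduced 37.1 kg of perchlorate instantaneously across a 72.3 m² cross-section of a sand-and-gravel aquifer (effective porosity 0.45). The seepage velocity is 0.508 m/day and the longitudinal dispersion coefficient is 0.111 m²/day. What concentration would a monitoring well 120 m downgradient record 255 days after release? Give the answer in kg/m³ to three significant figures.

For an instantaneous plane source, C(x,t) = M/(n_e·A·√(4πDt)) · exp(−(x−vt)²/(4Dt)), with n_e·A the pore (flow) area.
Plume center vt = 0.508 × 255 = 129.54 m, so the well at 120 m is 9.54 m upgradient of the peak.
√(4πDt) = 18.86 m, giving peak height M/(n_e·A·√(4πDt)) = 37.1/(0.45 × 72.3 × 18.86) = 0.06046 kg/m³.
(x−vt)²/(4Dt) = (-9.54)²/(4 × 0.111 × 255) = 0.8038; exp(−0.8038) = 0.4476.
C = 0.06046 × 0.4476 = 0.0271 kg/m³.

0.0271 kg/m³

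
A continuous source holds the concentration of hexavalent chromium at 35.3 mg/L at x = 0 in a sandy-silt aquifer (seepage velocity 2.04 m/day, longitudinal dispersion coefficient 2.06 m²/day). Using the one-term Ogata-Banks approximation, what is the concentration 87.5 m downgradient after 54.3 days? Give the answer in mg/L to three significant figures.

For a continuous step input, C/C₀ ≈ ½·erfc((x−vt)/(2√(Dt))).
vt = 2.04 × 54.3 = 110.772 m and 2√(Dt) = 2√(2.06 × 54.3) = 21.15 m.
Argument (x−vt)/(2√(Dt)) = (87.5 − 110.772)/21.15 = -1.100; ½·erfc(-1.100) = 0.9401.
C = 35.3 × 0.9401 = 33.2 mg/L.

33.2 mg/L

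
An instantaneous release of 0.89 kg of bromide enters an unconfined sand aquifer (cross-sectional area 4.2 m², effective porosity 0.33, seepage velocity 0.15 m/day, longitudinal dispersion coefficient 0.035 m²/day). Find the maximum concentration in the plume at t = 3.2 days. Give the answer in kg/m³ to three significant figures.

0.541 kg/m³

The peak of an instantaneous 1D plume sits at x = vt; there the Gaussian factor is 1 and C_max = M/(n_e·A·√(4πDt)), where n_e·A is the pore area the mass is dissolved in.
√(4πDt) = √(4π × 0.035 × 3.2) = 1.186 m, so C_max = 0.89/(0.33 × 4.2 × 1.186) = 0.541 kg/m³.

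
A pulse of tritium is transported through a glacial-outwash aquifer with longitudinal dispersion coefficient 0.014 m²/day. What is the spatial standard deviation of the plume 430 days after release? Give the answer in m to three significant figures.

3.47 m

Dispersive spreading gives a Gaussian with σ² = 2Dt; advection only shifts the center.
σ = √(2 × 0.014 × 430) = 3.47 m.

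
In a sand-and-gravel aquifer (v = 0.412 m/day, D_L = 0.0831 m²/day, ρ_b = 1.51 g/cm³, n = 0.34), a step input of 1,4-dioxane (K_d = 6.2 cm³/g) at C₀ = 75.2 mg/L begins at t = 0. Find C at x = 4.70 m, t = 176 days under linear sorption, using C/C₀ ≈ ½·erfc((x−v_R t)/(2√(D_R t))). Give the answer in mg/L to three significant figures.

1.24 mg/L

Retardation factor R = 1 + ρ_b·K_d/n = 1 + 1.51 × 6.2/0.34 = 28.54.
Sorption retards both mechanisms: v_R = v/R = 0.01444 m/day, D_R = D/R = 0.002912 m²/day.
v_R·t = 0.01444 × 176 = 2.54144 m; 2√(D_R t) = 1.432 m; argument = (4.70 − 2.54144)/1.432 = 1.507.
C = C₀ × ½·erfc(1.507) = 75.2 × 0.01654 = 1.24 mg/L.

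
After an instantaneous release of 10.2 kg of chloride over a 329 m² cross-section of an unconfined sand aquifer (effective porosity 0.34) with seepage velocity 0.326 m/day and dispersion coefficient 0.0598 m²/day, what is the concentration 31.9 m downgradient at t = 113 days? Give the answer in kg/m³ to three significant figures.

For an instantaneous plane source, C(x,t) = M/(n_e·A·√(4πDt)) · exp(−(x−vt)²/(4Dt)), with n_e·A the pore (flow) area.
Plume center vt = 0.326 × 113 = 36.838 m, so the well at 31.9 m is 4.938 m upgradient of the peak.
√(4πDt) = 9.215 m, giving peak height M/(n_e·A·√(4πDt)) = 10.2/(0.34 × 329 × 9.215) = 0.009895 kg/m³.
(x−vt)²/(4Dt) = (-4.938)²/(4 × 0.0598 × 113) = 0.9021; exp(−0.9021) = 0.4057.
C = 0.009895 × 0.4057 = 0.00401 kg/m³.

0.00401 kg/m³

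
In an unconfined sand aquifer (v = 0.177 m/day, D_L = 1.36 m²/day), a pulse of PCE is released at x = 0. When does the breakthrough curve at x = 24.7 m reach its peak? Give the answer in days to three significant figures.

For the 1D instantaneous-source solution, setting ∂C/∂t = 0 at fixed x gives v²t² + 2Dt − x² = 0, so t = (√(D² + v²x²) − D)/v².
√(D² + v²x²) = √(1.36² + 0.177² × 24.7²) = 4.579; v² = 0.031329.
t = (4.579 − 1.36)/0.031329 = 103 days (vs. the pure-advection estimate x/v = 140 d).

103 days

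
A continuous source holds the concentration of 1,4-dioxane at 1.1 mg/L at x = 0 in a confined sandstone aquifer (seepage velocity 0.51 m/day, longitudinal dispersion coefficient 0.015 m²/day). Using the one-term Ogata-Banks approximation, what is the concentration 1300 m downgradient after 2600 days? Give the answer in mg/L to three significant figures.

For a continuous step input, C/C₀ ≈ ½·erfc((x−vt)/(2√(Dt))).
vt = 0.51 × 2600 = 1326 m and 2√(Dt) = 2√(0.015 × 2600) = 12.49 m.
Argument (x−vt)/(2√(Dt)) = (1300 − 1326)/12.49 = -2.082; ½·erfc(-2.082) = 0.9984.
C = 1.1 × 0.9984 = 1.10 mg/L.

1.10 mg/L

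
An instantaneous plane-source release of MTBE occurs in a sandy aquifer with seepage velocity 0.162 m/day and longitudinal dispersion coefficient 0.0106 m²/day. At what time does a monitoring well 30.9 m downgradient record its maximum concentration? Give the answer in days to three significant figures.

For the 1D instantaneous-source solution, setting ∂C/∂t = 0 at fixed x gives v²t² + 2Dt − x² = 0, so t = (√(D² + v²x²) − D)/v².
√(D² + v²x²) = √(0.0106² + 0.162² × 30.9²) = 5.006; v² = 0.026244.
t = (5.006 − 0.0106)/0.026244 = 190 days (vs. the pure-advection estimate x/v = 191 d).

190 days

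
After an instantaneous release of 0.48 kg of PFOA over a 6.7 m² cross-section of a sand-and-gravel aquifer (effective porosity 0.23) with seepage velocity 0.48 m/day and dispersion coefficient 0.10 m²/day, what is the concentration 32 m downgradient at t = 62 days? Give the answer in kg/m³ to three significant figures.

0.0288 kg/m³

For an instantaneous plane source, C(x,t) = M/(n_e·A·√(4πDt)) · exp(−(x−vt)²/(4Dt)), with n_e·A the pore (flow) area.
Plume center vt = 0.48 × 62 = 29.76 m, so the well at 32 m is 2.24 m downgradient of the peak.
√(4πDt) = 8.827 m, giving peak height M/(n_e·A·√(4πDt)) = 0.48/(0.23 × 6.7 × 8.827) = 0.03529 kg/m³.
(x−vt)²/(4Dt) = (2.24)²/(4 × 0.10 × 62) = 0.2023; exp(−0.2023) = 0.8168.
C = 0.03529 × 0.8168 = 0.0288 kg/m³.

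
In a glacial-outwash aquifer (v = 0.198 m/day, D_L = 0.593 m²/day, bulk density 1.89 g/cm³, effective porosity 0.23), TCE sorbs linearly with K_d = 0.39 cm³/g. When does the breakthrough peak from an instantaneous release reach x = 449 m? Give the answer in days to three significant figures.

Retardation factor R = 1 + ρ_b·K_d/n = 1 + 1.89 × 0.39/0.23 = 4.205.
Sorption retards both mechanisms: v_R = v/R = 0.04709 m/day, D_R = D/R = 0.1410 m²/day.
Peak time from v_R²t² + 2D_R t − x² = 0: t = (√(D_R² + v_R²x²) − D_R)/v_R².
√(D_R² + v_R²x²) = √(0.1410² + 0.04709² × 449²) = 21.14; v_R² = 0.002217.
t = (21.14 − 0.1410)/0.002217 = 9470 days.

9470 days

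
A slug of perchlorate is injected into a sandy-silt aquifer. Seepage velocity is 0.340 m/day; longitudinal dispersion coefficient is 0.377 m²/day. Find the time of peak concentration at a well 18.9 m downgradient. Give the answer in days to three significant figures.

For the 1D instantaneous-source solution, setting ∂C/∂t = 0 at fixed x gives v²t² + 2Dt − x² = 0, so t = (√(D² + v²x²) − D)/v².
√(D² + v²x²) = √(0.377² + 0.340² × 18.9²) = 6.437; v² = 0.1156.
t = (6.437 − 0.377)/0.1156 = 52.4 days (vs. the pure-advection estimate x/v = 55.6 d).

52.4 days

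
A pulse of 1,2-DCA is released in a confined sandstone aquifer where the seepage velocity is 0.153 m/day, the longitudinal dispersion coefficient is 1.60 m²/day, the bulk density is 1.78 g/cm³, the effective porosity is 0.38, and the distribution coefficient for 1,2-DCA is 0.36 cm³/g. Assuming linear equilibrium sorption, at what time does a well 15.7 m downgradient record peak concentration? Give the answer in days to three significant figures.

Retardation factor R = 1 + ρ_b·K_d/n = 1 + 1.78 × 0.36/0.38 = 2.686.
Sorption retards both mechanisms: v_R = v/R = 0.05696 m/day, D_R = D/R = 0.5957 m²/day.
Peak time from v_R²t² + 2D_R t − x² = 0: t = (√(D_R² + v_R²x²) − D_R)/v_R².
√(D_R² + v_R²x²) = √(0.5957² + 0.05696² × 15.7²) = 1.075; v_R² = 0.003244.
t = (1.075 − 0.5957)/0.003244 = 148 days.

148 days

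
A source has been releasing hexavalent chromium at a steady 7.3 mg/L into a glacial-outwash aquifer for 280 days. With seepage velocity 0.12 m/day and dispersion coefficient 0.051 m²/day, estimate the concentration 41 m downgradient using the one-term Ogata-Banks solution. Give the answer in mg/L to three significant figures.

0.606 mg/L

For a continuous step input, C/C₀ ≈ ½·erfc((x−vt)/(2√(Dt))).
vt = 0.12 × 280 = 33.6 m and 2√(Dt) = 2√(0.051 × 280) = 7.558 m.
Argument (x−vt)/(2√(Dt)) = (41 − 33.6)/7.558 = 0.9791; ½·erfc(0.9791) = 0.08308.
C = 7.3 × 0.08308 = 0.606 mg/L.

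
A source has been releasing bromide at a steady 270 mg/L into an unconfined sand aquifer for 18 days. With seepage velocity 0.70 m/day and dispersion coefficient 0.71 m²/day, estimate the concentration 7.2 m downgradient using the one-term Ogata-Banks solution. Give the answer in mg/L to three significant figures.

231 mg/L

For a continuous step input, C/C₀ ≈ ½·erfc((x−vt)/(2√(Dt))).
vt = 0.70 × 18 = 12.6 m and 2√(Dt) = 2√(0.71 × 18) = 7.150 m.
Argument (x−vt)/(2√(Dt)) = (7.2 − 12.6)/7.150 = -0.7552; ½·erfc(-0.7552) = 0.8572.
C = 270 × 0.8572 = 231 mg/L.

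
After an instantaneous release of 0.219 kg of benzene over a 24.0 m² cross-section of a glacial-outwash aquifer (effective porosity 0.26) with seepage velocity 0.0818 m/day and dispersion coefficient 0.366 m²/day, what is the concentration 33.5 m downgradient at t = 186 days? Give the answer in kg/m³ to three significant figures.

For an instantaneous plane source, C(x,t) = M/(n_e·A·√(4πDt)) · exp(−(x−vt)²/(4Dt)), with n_e·A the pore (flow) area.
Plume center vt = 0.0818 × 186 = 15.2148 m, so the well at 33.5 m is 18.2852 m downgradient of the peak.
√(4πDt) = 29.25 m, giving peak height M/(n_e·A·√(4πDt)) = 0.219/(0.26 × 24.0 × 29.25) = 0.001200 kg/m³.
(x−vt)²/(4Dt) = (18.2852)²/(4 × 0.366 × 186) = 1.228; exp(−1.228) = 0.2929.
C = 0.001200 × 0.2929 = 0.000351 kg/m³.

0.000351 kg/m³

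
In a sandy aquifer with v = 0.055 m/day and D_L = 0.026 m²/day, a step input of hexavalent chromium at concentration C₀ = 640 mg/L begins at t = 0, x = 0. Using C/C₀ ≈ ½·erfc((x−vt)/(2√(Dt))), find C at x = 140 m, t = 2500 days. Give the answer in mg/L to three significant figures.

For a continuous step input, C/C₀ ≈ ½·erfc((x−vt)/(2√(Dt))).
vt = 0.055 × 2500 = 137.5 m and 2√(Dt) = 2√(0.026 × 2500) = 16.12 m.
Argument (x−vt)/(2√(Dt)) = (140 − 137.5)/16.12 = 0.1551; ½·erfc(0.1551) = 0.4132.
C = 640 × 0.4132 = 264 mg/L.

264 mg/L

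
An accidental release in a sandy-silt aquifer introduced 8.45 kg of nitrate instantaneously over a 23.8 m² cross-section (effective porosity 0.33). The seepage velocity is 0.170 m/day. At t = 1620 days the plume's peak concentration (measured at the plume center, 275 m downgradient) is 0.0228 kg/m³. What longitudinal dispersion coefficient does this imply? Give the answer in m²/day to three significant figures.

0.109 m²/day

At the plume center C_max = M/(n_e·A·√(4πDt)), so D = M²/(4πt·(n_e·A·C_max)²).
n_e·A·C_max = 0.33 × 23.8 × 0.0228 = 0.1791 kg/m.
D = 8.45²/(4π × 1620 × 0.1791²) = 0.109 m²/day.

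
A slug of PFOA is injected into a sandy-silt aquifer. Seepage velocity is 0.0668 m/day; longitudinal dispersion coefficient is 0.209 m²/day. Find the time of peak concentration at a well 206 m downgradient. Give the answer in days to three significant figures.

For the 1D instantaneous-source solution, setting ∂C/∂t = 0 at fixed x gives v²t² + 2Dt − x² = 0, so t = (√(D² + v²x²) − D)/v².
√(D² + v²x²) = √(0.209² + 0.0668² × 206²) = 13.76; v² = 0.00446224.
t = (13.76 − 0.209)/0.00446224 = 3040 days (vs. the pure-advection estimate x/v = 3080 d).

3040 days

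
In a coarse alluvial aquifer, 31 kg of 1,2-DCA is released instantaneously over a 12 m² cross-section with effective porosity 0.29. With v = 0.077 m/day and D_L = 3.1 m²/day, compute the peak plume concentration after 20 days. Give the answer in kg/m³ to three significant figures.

0.319 kg/m³

The peak of an instantaneous 1D plume sits at x = vt; there the Gaussian factor is 1 and C_max = M/(n_e·A·√(4πDt)), where n_e·A is the pore area the mass is dissolved in.
√(4πDt) = √(4π × 3.1 × 20) = 27.91 m, so C_max = 31/(0.29 × 12 × 27.91) = 0.319 kg/m³.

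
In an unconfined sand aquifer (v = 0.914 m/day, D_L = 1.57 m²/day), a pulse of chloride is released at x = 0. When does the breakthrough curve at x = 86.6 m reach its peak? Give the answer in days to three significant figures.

For the 1D instantaneous-source solution, setting ∂C/∂t = 0 at fixed x gives v²t² + 2Dt − x² = 0, so t = (√(D² + v²x²) − D)/v².
√(D² + v²x²) = √(1.57² + 0.914² × 86.6²) = 79.17; v² = 0.835396.
t = (79.17 − 1.57)/0.835396 = 92.9 days (vs. the pure-advection estimate x/v = 94.7 d).

92.9 days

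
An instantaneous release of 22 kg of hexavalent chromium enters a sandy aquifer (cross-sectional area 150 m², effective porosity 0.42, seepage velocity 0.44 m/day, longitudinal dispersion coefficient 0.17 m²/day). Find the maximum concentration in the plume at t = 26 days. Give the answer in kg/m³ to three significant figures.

The peak of an instantaneous 1D plume sits at x = vt; there the Gaussian factor is 1 and C_max = M/(n_e·A·√(4πDt)), where n_e·A is the pore area the mass is dissolved in.
√(4πDt) = √(4π × 0.17 × 26) = 7.453 m, so C_max = 22/(0.42 × 150 × 7.453) = 0.0469 kg/m³.

0.0469 kg/m³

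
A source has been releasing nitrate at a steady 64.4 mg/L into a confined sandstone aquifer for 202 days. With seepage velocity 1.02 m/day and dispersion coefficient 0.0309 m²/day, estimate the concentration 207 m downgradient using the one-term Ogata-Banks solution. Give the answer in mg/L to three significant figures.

25.3 mg/L

For a continuous step input, C/C₀ ≈ ½·erfc((x−vt)/(2√(Dt))).
vt = 1.02 × 202 = 206.04 m and 2√(Dt) = 2√(0.0309 × 202) = 4.997 m.
Argument (x−vt)/(2√(Dt)) = (207 − 206.04)/4.997 = 0.1921; ½·erfc(0.1921) = 0.3929.
C = 64.4 × 0.3929 = 25.3 mg/L.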